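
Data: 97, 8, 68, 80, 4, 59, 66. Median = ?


Sorted: 4, 8, 59, 66, 68, 80, 97
n = 7 (odd)
Middle value = 66

Median = 66


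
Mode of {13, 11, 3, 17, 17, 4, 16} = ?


Frequencies: 3:1, 4:1, 11:1, 13:1, 16:1, 17:2
Max frequency = 2
Mode = 17

Mode = 17


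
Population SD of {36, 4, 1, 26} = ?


Mean = 16.7500
Variance = 216.6875
SD = sqrt(216.6875) = 14.7203

SD = 14.7203


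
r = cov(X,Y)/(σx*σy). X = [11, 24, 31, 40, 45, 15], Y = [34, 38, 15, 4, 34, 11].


Mean X = 27.6667, Mean Y = 22.6667
SD X = 12.351338, SD Y = 13.136040
Cov = -26.111111
r = -26.111111/(12.351338*13.136040) = -0.1609

r = -0.1609


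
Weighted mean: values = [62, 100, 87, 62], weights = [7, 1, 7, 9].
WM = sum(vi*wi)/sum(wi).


Numerator = 62*7 + 100*1 + 87*7 + 62*9 = 1701
Denominator = 7 + 1 + 7 + 9 = 24
WM = 1701/24 = 70.8750

WM = 70.8750


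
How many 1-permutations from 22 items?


P(22,1) = 22!/21!
= 1124000727777607680000/51090942171709440000
= 22

P(22,1) = 22


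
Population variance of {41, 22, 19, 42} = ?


Mean = 31.0000
Squared deviations: 100.0000, 81.0000, 144.0000, 121.0000
Sum = 446.0000
Variance = 446.0000/4 = 111.5000

Variance = 111.5000


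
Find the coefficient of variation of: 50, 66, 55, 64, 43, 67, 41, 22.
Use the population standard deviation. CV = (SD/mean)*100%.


Mean = 51.0000
SD = 14.4568
CV = (14.4568/51.0000)*100 = 28.3467%

CV = 28.3467%


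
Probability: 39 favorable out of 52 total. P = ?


P = 39/52 = 0.7500

P = 0.7500


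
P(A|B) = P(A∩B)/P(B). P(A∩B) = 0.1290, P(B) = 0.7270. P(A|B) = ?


P(A|B) = 0.1290/0.7270 = 0.1774

P(A|B) = 0.1774


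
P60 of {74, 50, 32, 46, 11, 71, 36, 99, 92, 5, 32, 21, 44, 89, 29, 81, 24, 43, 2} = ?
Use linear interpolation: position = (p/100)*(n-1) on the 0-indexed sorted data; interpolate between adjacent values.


Sorted: 2, 5, 11, 21, 24, 29, 32, 32, 36, 43, 44, 46, 50, 71, 74, 81, 89, 92, 99
n = 19
Index = 60/100 * 18 = 10.8000
Lower = data[10] = 44, Upper = data[11] = 46
P60 = 44 + 0.8000*(2) = 45.6000

P60 = 45.6000


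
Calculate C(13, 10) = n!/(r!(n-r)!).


C(13,10) = 13!/(10! × 3!)
= 6227020800/(3628800 × 6)
= 286

C(13,10) = 286


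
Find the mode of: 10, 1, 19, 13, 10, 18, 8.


Frequencies: 1:1, 8:1, 10:2, 13:1, 18:1, 19:1
Max frequency = 2
Mode = 10

Mode = 10


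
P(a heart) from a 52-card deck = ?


13 hearts in 52 cards
P = 13/52 = 0.2500

P = 0.2500


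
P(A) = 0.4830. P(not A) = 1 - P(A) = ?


P(not A) = 1 - 0.4830 = 0.5170

P(not A) = 0.5170


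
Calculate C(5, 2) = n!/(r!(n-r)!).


C(5,2) = 5!/(2! × 3!)
= 120/(2 × 6)
= 10

C(5,2) = 10


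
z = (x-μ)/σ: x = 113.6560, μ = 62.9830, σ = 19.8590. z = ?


z = (113.6560 - 62.9830)/19.8590
= 50.6730/19.8590
= 2.5516

z = 2.5516


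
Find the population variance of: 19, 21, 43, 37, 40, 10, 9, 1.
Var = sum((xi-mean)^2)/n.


Mean = 22.5000
Squared deviations: 12.2500, 2.2500, 420.2500, 210.2500, 306.2500, 156.2500, 182.2500, 462.2500
Sum = 1752.0000
Variance = 1752.0000/8 = 219.0000

Variance = 219.0000


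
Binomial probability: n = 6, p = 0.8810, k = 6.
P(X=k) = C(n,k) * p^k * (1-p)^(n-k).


C(6,6) = 1
p^6 = 0.467579
(1-p)^0 = 1.000000
P = 1 * 0.467579 * 1.000000 = 0.4676

P(X=6) = 0.4676


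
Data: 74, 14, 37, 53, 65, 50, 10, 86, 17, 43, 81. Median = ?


Sorted: 10, 14, 17, 37, 43, 50, 53, 65, 74, 81, 86
n = 11 (odd)
Middle value = 50

Median = 50


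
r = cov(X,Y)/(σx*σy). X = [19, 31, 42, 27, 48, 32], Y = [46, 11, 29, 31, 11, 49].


Mean X = 33.1667, Mean Y = 29.5000
SD X = 9.511689, SD Y = 14.941553
Cov = -84.083333
r = -84.083333/(9.511689*14.941553) = -0.5916

r = -0.5916


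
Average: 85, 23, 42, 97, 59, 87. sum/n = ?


Sum = 85 + 23 + 42 + 97 + 59 + 87 = 393
n = 6
Mean = 393/6 = 65.5000

Mean = 65.5000


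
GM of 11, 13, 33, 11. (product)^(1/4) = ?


Product = 11 × 13 × 33 × 11 = 51909
GM = 51909^(1/4) = 15.0942

GM = 15.0942


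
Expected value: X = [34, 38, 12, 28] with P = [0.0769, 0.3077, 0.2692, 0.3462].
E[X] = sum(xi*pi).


E[X] = 34*0.0769 + 38*0.3077 + 12*0.2692 + 28*0.3462
= 2.6146 + 11.6926 + 3.2304 + 9.6936
= 27.2312

E[X] = 27.2312


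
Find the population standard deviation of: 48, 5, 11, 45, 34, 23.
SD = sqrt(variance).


Mean = 27.6667
Variance = 261.2222
SD = sqrt(261.2222) = 16.1624

SD = 16.1624


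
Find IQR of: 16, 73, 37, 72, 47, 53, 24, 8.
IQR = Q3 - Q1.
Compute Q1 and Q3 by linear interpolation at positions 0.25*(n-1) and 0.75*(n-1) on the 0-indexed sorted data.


Sorted: 8, 16, 24, 37, 47, 53, 72, 73
Q1 (25th %ile) = 22.0000
Q3 (75th %ile) = 57.7500
IQR = 57.7500 - 22.0000 = 35.7500

IQR = 35.7500


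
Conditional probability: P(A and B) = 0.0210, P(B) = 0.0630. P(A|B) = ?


P(A|B) = 0.0210/0.0630 = 0.3333

P(A|B) = 0.3333


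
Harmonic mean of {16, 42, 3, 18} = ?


Sum of reciprocals = 1/16 + 1/42 + 1/3 + 1/18 = 0.475198
HM = 4/0.475198 = 8.4175

HM = 8.4175


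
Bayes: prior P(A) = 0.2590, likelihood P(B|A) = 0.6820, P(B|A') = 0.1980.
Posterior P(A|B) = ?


P(B) = P(B|A)*P(A) + P(B|A')*P(A')
= 0.6820*0.2590 + 0.1980*0.7410
= 0.176638 + 0.146718 = 0.323356
P(A|B) = 0.176638/0.323356 = 0.5463

P(A|B) = 0.5463


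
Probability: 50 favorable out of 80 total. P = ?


P = 50/80 = 0.6250

P = 0.6250


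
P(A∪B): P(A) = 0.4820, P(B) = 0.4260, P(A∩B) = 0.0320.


P(A∪B) = 0.4820 + 0.4260 - 0.0320
= 0.9080 - 0.0320
= 0.8760

P(A∪B) = 0.8760


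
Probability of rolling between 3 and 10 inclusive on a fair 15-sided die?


Favorable outcomes (3 ≤ roll ≤ 10): 8
Total outcomes = 15
P = 8/15 = 0.5333

P = 0.5333


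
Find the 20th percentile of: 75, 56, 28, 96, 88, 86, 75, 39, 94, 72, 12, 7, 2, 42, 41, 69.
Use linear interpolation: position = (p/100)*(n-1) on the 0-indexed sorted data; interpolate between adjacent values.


Sorted: 2, 7, 12, 28, 39, 41, 42, 56, 69, 72, 75, 75, 86, 88, 94, 96
n = 16
Index = 20/100 * 15 = 3.0000
Lower = data[3] = 28, Upper = data[4] = 39
P20 = 28 + 0*(11) = 28.0000

P20 = 28.0000


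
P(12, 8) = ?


P(12,8) = 12!/4!
= 479001600/24
= 19958400

P(12,8) = 19958400


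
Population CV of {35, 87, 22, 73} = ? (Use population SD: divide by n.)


Mean = 54.2500
SD = 26.6212
CV = (26.6212/54.2500)*100 = 49.0713%

CV = 49.0713%


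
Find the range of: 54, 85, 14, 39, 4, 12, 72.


Max = 85, Min = 4
Range = 85 - 4 = 81

Range = 81


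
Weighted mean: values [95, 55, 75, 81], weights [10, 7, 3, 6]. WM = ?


Numerator = 95*10 + 55*7 + 75*3 + 81*6 = 2046
Denominator = 10 + 7 + 3 + 6 = 26
WM = 2046/26 = 78.6923

WM = 78.6923


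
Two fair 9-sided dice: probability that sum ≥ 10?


Total outcomes = 9×9 = 81
Favorable (sum ≥ 10): 45
P = 45/81 = 0.5556

P = 0.5556


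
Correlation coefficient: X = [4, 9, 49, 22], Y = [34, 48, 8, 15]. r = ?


Mean X = 21.0000, Mean Y = 26.2500
SD X = 17.449928, SD Y = 15.753968
Cov = -228.750000
r = -228.750000/(17.449928*15.753968) = -0.8321

r = -0.8321


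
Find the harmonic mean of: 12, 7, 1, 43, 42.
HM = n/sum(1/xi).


Sum of reciprocals = 1/12 + 1/7 + 1/1 + 1/43 + 1/42 = 1.273256
HM = 5/1.273256 = 3.9269

HM = 3.9269


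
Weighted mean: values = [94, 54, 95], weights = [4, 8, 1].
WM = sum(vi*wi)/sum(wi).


Numerator = 94*4 + 54*8 + 95*1 = 903
Denominator = 4 + 8 + 1 = 13
WM = 903/13 = 69.4615

WM = 69.4615


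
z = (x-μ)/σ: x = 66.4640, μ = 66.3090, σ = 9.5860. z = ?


z = (66.4640 - 66.3090)/9.5860
= 0.1550/9.5860
= 0.0162

z = 0.0162


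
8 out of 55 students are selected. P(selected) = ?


P = 8/55 = 0.1455

P = 0.1455


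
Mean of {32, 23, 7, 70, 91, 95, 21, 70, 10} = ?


Sum = 32 + 23 + 7 + 70 + 91 + 95 + 21 + 70 + 10 = 419
n = 9
Mean = 419/9 = 46.5556

Mean = 46.5556


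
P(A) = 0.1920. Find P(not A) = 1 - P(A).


P(not A) = 1 - 0.1920 = 0.8080

P(not A) = 0.8080


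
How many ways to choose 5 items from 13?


C(13,5) = 13!/(5! × 8!)
= 6227020800/(120 × 40320)
= 1287

C(13,5) = 1287


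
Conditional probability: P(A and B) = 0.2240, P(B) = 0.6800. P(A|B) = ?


P(A|B) = 0.2240/0.6800 = 0.3294

P(A|B) = 0.3294


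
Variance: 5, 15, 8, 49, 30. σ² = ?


Mean = 21.4000
Squared deviations: 268.9600, 40.9600, 179.5600, 761.7600, 73.9600
Sum = 1325.2000
Variance = 1325.2000/5 = 265.0400

Variance = 265.0400


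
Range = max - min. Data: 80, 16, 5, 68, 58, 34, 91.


Max = 91, Min = 5
Range = 91 - 5 = 86

Range = 86


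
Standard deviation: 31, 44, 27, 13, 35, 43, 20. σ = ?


Mean = 30.4286
Variance = 112.5306
SD = sqrt(112.5306) = 10.6080

SD = 10.6080


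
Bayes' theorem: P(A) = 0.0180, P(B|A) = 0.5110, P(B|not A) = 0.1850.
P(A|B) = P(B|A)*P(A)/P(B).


P(B) = P(B|A)*P(A) + P(B|A')*P(A')
= 0.5110*0.0180 + 0.1850*0.9820
= 0.009198 + 0.181670 = 0.190868
P(A|B) = 0.009198/0.190868 = 0.0482

P(A|B) = 0.0482


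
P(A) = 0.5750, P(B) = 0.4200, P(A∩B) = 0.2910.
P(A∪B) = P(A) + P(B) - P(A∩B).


P(A∪B) = 0.5750 + 0.4200 - 0.2910
= 0.9950 - 0.2910
= 0.7040

P(A∪B) = 0.7040


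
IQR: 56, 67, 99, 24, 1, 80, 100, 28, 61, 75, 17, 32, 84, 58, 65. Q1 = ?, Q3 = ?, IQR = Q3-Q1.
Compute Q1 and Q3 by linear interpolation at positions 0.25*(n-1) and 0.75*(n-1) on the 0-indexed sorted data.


Sorted: 1, 17, 24, 28, 32, 56, 58, 61, 65, 67, 75, 80, 84, 99, 100
Q1 (25th %ile) = 30.0000
Q3 (75th %ile) = 77.5000
IQR = 77.5000 - 30.0000 = 47.5000

IQR = 47.5000


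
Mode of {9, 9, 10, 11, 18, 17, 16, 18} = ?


Frequencies: 9:2, 10:1, 11:1, 16:1, 17:1, 18:2
Max frequency = 2
Mode = 9, 18

Mode = 9, 18


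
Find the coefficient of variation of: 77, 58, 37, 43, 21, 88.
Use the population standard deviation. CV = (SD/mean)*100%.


Mean = 54.0000
SD = 23.0940
CV = (23.0940/54.0000)*100 = 42.7667%

CV = 42.7667%


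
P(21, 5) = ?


P(21,5) = 21!/16!
= 51090942171709440000/20922789888000
= 2441880

P(21,5) = 2441880


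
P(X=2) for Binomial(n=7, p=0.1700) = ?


C(7,2) = 21
p^2 = 0.028900
(1-p)^5 = 0.393904
P = 21 * 0.028900 * 0.393904 = 0.2391

P(X=2) = 0.2391


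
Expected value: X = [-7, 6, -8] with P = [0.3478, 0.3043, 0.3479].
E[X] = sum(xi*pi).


E[X] = -7*0.3478 + 6*0.3043 - 8*0.3479
= -2.4346 + 1.8258 - 2.7832
= -3.3920

E[X] = -3.3920


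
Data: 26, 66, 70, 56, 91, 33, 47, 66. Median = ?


Sorted: 26, 33, 47, 56, 66, 66, 70, 91
n = 8 (even)
Middle values: 56 and 66
Median = (56+66)/2 = 61.0000

Median = 61.0000


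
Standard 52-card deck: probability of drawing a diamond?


13 diamonds in 52 cards
P = 13/52 = 0.2500

P = 0.2500


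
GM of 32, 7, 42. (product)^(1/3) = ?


Product = 32 × 7 × 42 = 9408
GM = 9408^(1/3) = 21.1105

GM = 21.1105


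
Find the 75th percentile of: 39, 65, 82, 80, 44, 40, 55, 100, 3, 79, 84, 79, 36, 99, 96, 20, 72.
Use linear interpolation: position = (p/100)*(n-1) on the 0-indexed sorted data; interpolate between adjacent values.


Sorted: 3, 20, 36, 39, 40, 44, 55, 65, 72, 79, 79, 80, 82, 84, 96, 99, 100
n = 17
Index = 75/100 * 16 = 12.0000
Lower = data[12] = 82, Upper = data[13] = 84
P75 = 82 + 0*(2) = 82.0000

P75 = 82.0000


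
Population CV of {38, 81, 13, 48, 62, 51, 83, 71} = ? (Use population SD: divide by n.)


Mean = 55.8750
SD = 22.0138
CV = (22.0138/55.8750)*100 = 39.3984%

CV = 39.3984%


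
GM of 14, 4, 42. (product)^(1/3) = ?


Product = 14 × 4 × 42 = 2352
GM = 2352^(1/3) = 13.2988

GM = 13.2988


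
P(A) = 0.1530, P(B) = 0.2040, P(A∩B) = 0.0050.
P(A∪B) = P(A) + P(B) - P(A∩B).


P(A∪B) = 0.1530 + 0.2040 - 0.0050
= 0.3570 - 0.0050
= 0.3520

P(A∪B) = 0.3520


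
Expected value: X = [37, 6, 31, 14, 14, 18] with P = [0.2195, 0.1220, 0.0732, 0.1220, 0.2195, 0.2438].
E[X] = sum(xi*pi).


E[X] = 37*0.2195 + 6*0.1220 + 31*0.0732 + 14*0.1220 + 14*0.2195 + 18*0.2438
= 8.1215 + 0.7320 + 2.2692 + 1.7080 + 3.0730 + 4.3884
= 20.2921

E[X] = 20.2921


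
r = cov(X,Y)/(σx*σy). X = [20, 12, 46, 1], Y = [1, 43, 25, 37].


Mean X = 19.7500, Mean Y = 26.5000
SD X = 16.588776, SD Y = 16.085708
Cov = -92.625000
r = -92.625000/(16.588776*16.085708) = -0.3471

r = -0.3471


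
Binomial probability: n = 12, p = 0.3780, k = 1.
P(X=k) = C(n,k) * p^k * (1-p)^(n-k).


C(12,1) = 12
p^1 = 0.378000
(1-p)^11 = 0.005391
P = 12 * 0.378000 * 0.005391 = 0.0245

P(X=1) = 0.0245


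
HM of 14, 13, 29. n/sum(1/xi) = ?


Sum of reciprocals = 1/14 + 1/13 + 1/29 = 0.182834
HM = 3/0.182834 = 16.4083

HM = 16.4083


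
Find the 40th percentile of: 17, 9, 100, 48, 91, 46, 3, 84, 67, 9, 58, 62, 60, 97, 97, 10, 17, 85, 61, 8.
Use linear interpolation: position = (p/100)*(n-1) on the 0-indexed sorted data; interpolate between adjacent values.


Sorted: 3, 8, 9, 9, 10, 17, 17, 46, 48, 58, 60, 61, 62, 67, 84, 85, 91, 97, 97, 100
n = 20
Index = 40/100 * 19 = 7.6000
Lower = data[7] = 46, Upper = data[8] = 48
P40 = 46 + 0.6000*(2) = 47.2000

P40 = 47.2000


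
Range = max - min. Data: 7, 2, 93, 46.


Max = 93, Min = 2
Range = 93 - 2 = 91

Range = 91


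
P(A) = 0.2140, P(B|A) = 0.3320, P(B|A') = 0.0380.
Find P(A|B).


P(B) = P(B|A)*P(A) + P(B|A')*P(A')
= 0.3320*0.2140 + 0.0380*0.7860
= 0.071048 + 0.029868 = 0.100916
P(A|B) = 0.071048/0.100916 = 0.7040

P(A|B) = 0.7040


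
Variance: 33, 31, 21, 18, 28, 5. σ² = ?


Mean = 22.6667
Squared deviations: 106.7778, 69.4444, 2.7778, 21.7778, 28.4444, 312.1111
Sum = 541.3333
Variance = 541.3333/6 = 90.2222

Variance = 90.2222


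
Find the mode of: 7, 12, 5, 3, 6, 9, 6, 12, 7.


Frequencies: 3:1, 5:1, 6:2, 7:2, 9:1, 12:2
Max frequency = 2
Mode = 6, 7, 12

Mode = 6, 7, 12


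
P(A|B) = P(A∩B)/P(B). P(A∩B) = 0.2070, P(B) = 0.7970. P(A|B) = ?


P(A|B) = 0.2070/0.7970 = 0.2597

P(A|B) = 0.2597


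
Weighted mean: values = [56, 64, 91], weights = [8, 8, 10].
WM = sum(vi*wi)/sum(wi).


Numerator = 56*8 + 64*8 + 91*10 = 1870
Denominator = 8 + 8 + 10 = 26
WM = 1870/26 = 71.9231

WM = 71.9231


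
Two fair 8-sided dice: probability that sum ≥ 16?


Total outcomes = 8×8 = 64
Favorable (sum ≥ 16): 1
P = 1/64 = 0.0156

P = 0.0156


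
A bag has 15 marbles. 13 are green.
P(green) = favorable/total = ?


P = 13/15 = 0.8667

P = 0.8667


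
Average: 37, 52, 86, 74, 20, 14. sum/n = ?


Sum = 37 + 52 + 86 + 74 + 20 + 14 = 283
n = 6
Mean = 283/6 = 47.1667

Mean = 47.1667


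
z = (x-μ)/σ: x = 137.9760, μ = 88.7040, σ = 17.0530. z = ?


z = (137.9760 - 88.7040)/17.0530
= 49.2720/17.0530
= 2.8893

z = 2.8893


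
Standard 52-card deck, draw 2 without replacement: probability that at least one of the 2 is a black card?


P(at least one) = 1 - P(none)
P(none) = (26/52) × (25/51) = 0.245098
P(at least one) = 1 - 0.245098 = 0.7549

P = 0.7549


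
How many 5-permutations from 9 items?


P(9,5) = 9!/4!
= 362880/24
= 15120

P(9,5) = 15120


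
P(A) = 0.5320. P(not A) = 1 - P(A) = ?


P(not A) = 1 - 0.5320 = 0.4680

P(not A) = 0.4680


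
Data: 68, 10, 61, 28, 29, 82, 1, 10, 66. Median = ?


Sorted: 1, 10, 10, 28, 29, 61, 66, 68, 82
n = 9 (odd)
Middle value = 29

Median = 29


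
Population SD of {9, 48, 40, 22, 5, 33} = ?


Mean = 26.1667
Variance = 245.8056
SD = sqrt(245.8056) = 15.6782

SD = 15.6782


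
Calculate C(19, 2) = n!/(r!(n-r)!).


C(19,2) = 19!/(2! × 17!)
= 121645100408832000/(2 × 355687428096000)
= 171

C(19,2) = 171


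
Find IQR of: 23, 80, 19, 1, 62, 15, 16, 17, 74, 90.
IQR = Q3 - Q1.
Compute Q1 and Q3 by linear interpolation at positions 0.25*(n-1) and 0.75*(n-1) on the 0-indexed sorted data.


Sorted: 1, 15, 16, 17, 19, 23, 62, 74, 80, 90
Q1 (25th %ile) = 16.2500
Q3 (75th %ile) = 71.0000
IQR = 71.0000 - 16.2500 = 54.7500

IQR = 54.7500


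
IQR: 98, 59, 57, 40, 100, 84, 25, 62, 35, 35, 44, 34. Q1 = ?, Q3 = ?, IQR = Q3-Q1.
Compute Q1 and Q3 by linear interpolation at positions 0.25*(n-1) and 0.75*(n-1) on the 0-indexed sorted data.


Sorted: 25, 34, 35, 35, 40, 44, 57, 59, 62, 84, 98, 100
Q1 (25th %ile) = 35.0000
Q3 (75th %ile) = 67.5000
IQR = 67.5000 - 35.0000 = 32.5000

IQR = 32.5000


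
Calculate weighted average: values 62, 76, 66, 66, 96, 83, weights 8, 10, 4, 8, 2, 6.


Numerator = 62*8 + 76*10 + 66*4 + 66*8 + 96*2 + 83*6 = 2738
Denominator = 8 + 10 + 4 + 8 + 2 + 6 = 38
WM = 2738/38 = 72.0526

WM = 72.0526


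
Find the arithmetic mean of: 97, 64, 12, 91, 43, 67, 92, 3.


Sum = 97 + 64 + 12 + 91 + 43 + 67 + 92 + 3 = 469
n = 8
Mean = 469/8 = 58.6250

Mean = 58.6250


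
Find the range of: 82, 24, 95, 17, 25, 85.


Max = 95, Min = 17
Range = 95 - 17 = 78

Range = 78


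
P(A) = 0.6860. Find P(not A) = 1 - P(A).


P(not A) = 1 - 0.6860 = 0.3140

P(not A) = 0.3140


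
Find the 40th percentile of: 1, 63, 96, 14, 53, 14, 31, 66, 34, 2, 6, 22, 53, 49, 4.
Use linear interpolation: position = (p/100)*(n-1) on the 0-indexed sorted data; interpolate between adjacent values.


Sorted: 1, 2, 4, 6, 14, 14, 22, 31, 34, 49, 53, 53, 63, 66, 96
n = 15
Index = 40/100 * 14 = 5.6000
Lower = data[5] = 14, Upper = data[6] = 22
P40 = 14 + 0.6000*(8) = 18.8000

P40 = 18.8000


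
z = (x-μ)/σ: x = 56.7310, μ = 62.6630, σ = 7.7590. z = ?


z = (56.7310 - 62.6630)/7.7590
= -5.9320/7.7590
= -0.7645

z = -0.7645


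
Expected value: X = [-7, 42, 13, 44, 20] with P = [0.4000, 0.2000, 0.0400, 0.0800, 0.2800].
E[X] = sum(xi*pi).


E[X] = -7*0.4000 + 42*0.2000 + 13*0.0400 + 44*0.0800 + 20*0.2800
= -2.8000 + 8.4000 + 0.5200 + 3.5200 + 5.6000
= 15.2400

E[X] = 15.2400


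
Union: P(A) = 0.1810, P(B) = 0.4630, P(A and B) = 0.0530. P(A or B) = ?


P(A∪B) = 0.1810 + 0.4630 - 0.0530
= 0.6440 - 0.0530
= 0.5910

P(A∪B) = 0.5910


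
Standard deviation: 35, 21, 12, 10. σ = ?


Mean = 19.5000
Variance = 97.2500
SD = sqrt(97.2500) = 9.8615

SD = 9.8615


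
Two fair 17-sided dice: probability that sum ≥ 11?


Total outcomes = 17×17 = 289
Favorable (sum ≥ 11): 244
P = 244/289 = 0.8443

P = 0.8443


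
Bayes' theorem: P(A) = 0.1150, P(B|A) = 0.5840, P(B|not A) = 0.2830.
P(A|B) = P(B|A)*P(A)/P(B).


P(B) = P(B|A)*P(A) + P(B|A')*P(A')
= 0.5840*0.1150 + 0.2830*0.8850
= 0.067160 + 0.250455 = 0.317615
P(A|B) = 0.067160/0.317615 = 0.2115

P(A|B) = 0.2115


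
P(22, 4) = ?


P(22,4) = 22!/18!
= 1124000727777607680000/6402373705728000
= 175560

P(22,4) = 175560


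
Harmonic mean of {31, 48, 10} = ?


Sum of reciprocals = 1/31 + 1/48 + 1/10 = 0.153091
HM = 3/0.153091 = 19.5961

HM = 19.5961


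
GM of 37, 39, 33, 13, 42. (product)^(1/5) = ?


Product = 37 × 39 × 33 × 13 × 42 = 25999974
GM = 25999974^(1/5) = 30.4085

GM = 30.4085


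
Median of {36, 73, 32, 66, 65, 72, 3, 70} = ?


Sorted: 3, 32, 36, 65, 66, 70, 72, 73
n = 8 (even)
Middle values: 65 and 66
Median = (65+66)/2 = 65.5000

Median = 65.5000


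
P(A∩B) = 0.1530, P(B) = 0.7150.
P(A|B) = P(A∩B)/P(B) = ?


P(A|B) = 0.1530/0.7150 = 0.2140

P(A|B) = 0.2140


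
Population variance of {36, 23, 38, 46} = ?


Mean = 35.7500
Squared deviations: 0.0625, 162.5625, 5.0625, 105.0625
Sum = 272.7500
Variance = 272.7500/4 = 68.1875

Variance = 68.1875


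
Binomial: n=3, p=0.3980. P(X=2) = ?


C(3,2) = 3
p^2 = 0.158404
(1-p)^1 = 0.602000
P = 3 * 0.158404 * 0.602000 = 0.2861

P(X=2) = 0.2861


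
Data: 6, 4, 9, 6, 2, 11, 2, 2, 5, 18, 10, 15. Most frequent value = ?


Frequencies: 2:3, 4:1, 5:1, 6:2, 9:1, 10:1, 11:1, 15:1, 18:1
Max frequency = 3
Mode = 2

Mode = 2


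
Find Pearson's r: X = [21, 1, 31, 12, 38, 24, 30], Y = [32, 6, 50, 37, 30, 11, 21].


Mean X = 22.4286, Mean Y = 26.7143
SD X = 11.623340, SD Y = 14.119028
Cov = 73.122449
r = 73.122449/(11.623340*14.119028) = 0.4456

r = 0.4456


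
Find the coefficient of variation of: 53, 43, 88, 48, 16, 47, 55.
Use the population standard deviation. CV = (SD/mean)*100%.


Mean = 50.0000
SD = 19.6251
CV = (19.6251/50.0000)*100 = 39.2501%

CV = 39.2501%


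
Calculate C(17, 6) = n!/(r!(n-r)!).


C(17,6) = 17!/(6! × 11!)
= 355687428096000/(720 × 39916800)
= 12376

C(17,6) = 12376


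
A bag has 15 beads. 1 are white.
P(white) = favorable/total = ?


P = 1/15 = 0.0667

P = 0.0667


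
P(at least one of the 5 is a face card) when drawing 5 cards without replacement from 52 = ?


P(at least one) = 1 - P(none)
P(none) = (40/52) × (39/51) × (38/50) × (37/49) × (36/48) = 0.253181
P(at least one) = 1 - 0.253181 = 0.7468

P = 0.7468


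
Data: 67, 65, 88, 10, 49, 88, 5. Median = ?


Sorted: 5, 10, 49, 65, 67, 88, 88
n = 7 (odd)
Middle value = 65

Median = 65


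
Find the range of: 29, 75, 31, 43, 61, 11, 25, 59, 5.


Max = 75, Min = 5
Range = 75 - 5 = 70

Range = 70


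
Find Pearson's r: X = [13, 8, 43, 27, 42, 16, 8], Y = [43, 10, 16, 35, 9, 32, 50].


Mean X = 22.4286, Mean Y = 27.8571
SD X = 14.008744, SD Y = 15.132072
Cov = -115.938776
r = -115.938776/(14.008744*15.132072) = -0.5469

r = -0.5469


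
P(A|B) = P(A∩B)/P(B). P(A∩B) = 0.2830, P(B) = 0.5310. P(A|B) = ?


P(A|B) = 0.2830/0.5310 = 0.5330

P(A|B) = 0.5330


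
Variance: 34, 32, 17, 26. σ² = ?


Mean = 27.2500
Squared deviations: 45.5625, 22.5625, 105.0625, 1.5625
Sum = 174.7500
Variance = 174.7500/4 = 43.6875

Variance = 43.6875


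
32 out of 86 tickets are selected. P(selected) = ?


P = 32/86 = 0.3721

P = 0.3721


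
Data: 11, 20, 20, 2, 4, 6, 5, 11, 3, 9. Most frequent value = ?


Frequencies: 2:1, 3:1, 4:1, 5:1, 6:1, 9:1, 11:2, 20:2
Max frequency = 2
Mode = 11, 20

Mode = 11, 20


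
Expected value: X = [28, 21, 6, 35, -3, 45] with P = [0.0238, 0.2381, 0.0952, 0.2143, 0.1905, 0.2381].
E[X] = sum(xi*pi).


E[X] = 28*0.0238 + 21*0.2381 + 6*0.0952 + 35*0.2143 - 3*0.1905 + 45*0.2381
= 0.6664 + 5.0001 + 0.5712 + 7.5005 - 0.5715 + 10.7145
= 23.8812

E[X] = 23.8812


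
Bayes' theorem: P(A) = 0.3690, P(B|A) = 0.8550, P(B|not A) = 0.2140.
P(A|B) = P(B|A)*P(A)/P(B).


P(B) = P(B|A)*P(A) + P(B|A')*P(A')
= 0.8550*0.3690 + 0.2140*0.6310
= 0.315495 + 0.135034 = 0.450529
P(A|B) = 0.315495/0.450529 = 0.7003

P(A|B) = 0.7003


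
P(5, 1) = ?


P(5,1) = 5!/4!
= 120/24
= 5

P(5,1) = 5


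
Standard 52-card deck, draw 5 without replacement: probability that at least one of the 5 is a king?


P(at least one) = 1 - P(none)
P(none) = (48/52) × (47/51) × (46/50) × (45/49) × (44/48) = 0.658842
P(at least one) = 1 - 0.658842 = 0.3412

P = 0.3412


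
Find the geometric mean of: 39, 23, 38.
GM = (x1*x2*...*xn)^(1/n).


Product = 39 × 23 × 38 = 34086
GM = 34086^(1/3) = 32.4234

GM = 32.4234


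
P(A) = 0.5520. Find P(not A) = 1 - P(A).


P(not A) = 1 - 0.5520 = 0.4480

P(not A) = 0.4480


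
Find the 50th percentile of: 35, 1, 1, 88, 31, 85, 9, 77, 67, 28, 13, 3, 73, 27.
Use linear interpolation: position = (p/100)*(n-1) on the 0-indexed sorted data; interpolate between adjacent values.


Sorted: 1, 1, 3, 9, 13, 27, 28, 31, 35, 67, 73, 77, 85, 88
n = 14
Index = 50/100 * 13 = 6.5000
Lower = data[6] = 28, Upper = data[7] = 31
P50 = 28 + 0.5000*(3) = 29.5000

P50 = 29.5000


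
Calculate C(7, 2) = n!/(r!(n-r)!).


C(7,2) = 7!/(2! × 5!)
= 5040/(2 × 120)
= 21

C(7,2) = 21


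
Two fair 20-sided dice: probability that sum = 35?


Total outcomes = 20×20 = 400
Favorable (sum = 35): 6
P = 6/400 = 0.0150

P = 0.0150


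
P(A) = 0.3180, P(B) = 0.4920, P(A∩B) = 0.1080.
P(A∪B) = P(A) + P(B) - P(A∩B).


P(A∪B) = 0.3180 + 0.4920 - 0.1080
= 0.8100 - 0.1080
= 0.7020

P(A∪B) = 0.7020


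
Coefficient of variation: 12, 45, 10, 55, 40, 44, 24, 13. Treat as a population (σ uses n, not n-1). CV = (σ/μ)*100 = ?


Mean = 30.3750
SD = 16.5600
CV = (16.5600/30.3750)*100 = 54.5186%

CV = 54.5186%


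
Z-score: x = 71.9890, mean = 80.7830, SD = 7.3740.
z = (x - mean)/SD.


z = (71.9890 - 80.7830)/7.3740
= -8.7940/7.3740
= -1.1926

z = -1.1926


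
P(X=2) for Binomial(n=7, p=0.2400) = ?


C(7,2) = 21
p^2 = 0.057600
(1-p)^5 = 0.253553
P = 21 * 0.057600 * 0.253553 = 0.3067

P(X=2) = 0.3067


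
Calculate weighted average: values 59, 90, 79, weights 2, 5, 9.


Numerator = 59*2 + 90*5 + 79*9 = 1279
Denominator = 2 + 5 + 9 = 16
WM = 1279/16 = 79.9375

WM = 79.9375


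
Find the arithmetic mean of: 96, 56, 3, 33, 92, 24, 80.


Sum = 96 + 56 + 3 + 33 + 92 + 24 + 80 = 384
n = 7
Mean = 384/7 = 54.8571

Mean = 54.8571


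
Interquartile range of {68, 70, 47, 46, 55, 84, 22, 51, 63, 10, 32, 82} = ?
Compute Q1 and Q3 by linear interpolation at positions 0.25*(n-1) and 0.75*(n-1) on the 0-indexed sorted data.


Sorted: 10, 22, 32, 46, 47, 51, 55, 63, 68, 70, 82, 84
Q1 (25th %ile) = 42.5000
Q3 (75th %ile) = 68.5000
IQR = 68.5000 - 42.5000 = 26.0000

IQR = 26.0000


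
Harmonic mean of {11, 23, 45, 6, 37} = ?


Sum of reciprocals = 1/11 + 1/23 + 1/45 + 1/6 + 1/37 = 0.350303
HM = 5/0.350303 = 14.2733

HM = 14.2733


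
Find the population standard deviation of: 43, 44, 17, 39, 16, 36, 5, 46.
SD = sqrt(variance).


Mean = 30.7500
Variance = 215.4375
SD = sqrt(215.4375) = 14.6778

SD = 14.6778


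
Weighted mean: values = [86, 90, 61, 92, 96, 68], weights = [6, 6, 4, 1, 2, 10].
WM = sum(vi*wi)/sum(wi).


Numerator = 86*6 + 90*6 + 61*4 + 92*1 + 96*2 + 68*10 = 2264
Denominator = 6 + 6 + 4 + 1 + 2 + 10 = 29
WM = 2264/29 = 78.0690

WM = 78.0690


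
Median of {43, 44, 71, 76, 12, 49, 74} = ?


Sorted: 12, 43, 44, 49, 71, 74, 76
n = 7 (odd)
Middle value = 49

Median = 49


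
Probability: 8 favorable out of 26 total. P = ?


P = 8/26 = 0.3077

P = 0.3077


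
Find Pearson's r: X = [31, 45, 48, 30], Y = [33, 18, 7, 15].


Mean X = 38.5000, Mean Y = 18.2500
SD X = 8.077747, SD Y = 9.417404
Cov = -47.875000
r = -47.875000/(8.077747*9.417404) = -0.6293

r = -0.6293


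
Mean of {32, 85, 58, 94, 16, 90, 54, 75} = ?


Sum = 32 + 85 + 58 + 94 + 16 + 90 + 54 + 75 = 504
n = 8
Mean = 504/8 = 63.0000

Mean = 63.0000


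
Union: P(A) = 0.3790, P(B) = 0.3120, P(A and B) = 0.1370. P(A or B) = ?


P(A∪B) = 0.3790 + 0.3120 - 0.1370
= 0.6910 - 0.1370
= 0.5540

P(A∪B) = 0.5540


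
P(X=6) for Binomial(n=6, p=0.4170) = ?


C(6,6) = 1
p^6 = 0.005258
(1-p)^0 = 1.000000
P = 1 * 0.005258 * 1.000000 = 0.0053

P(X=6) = 0.0053


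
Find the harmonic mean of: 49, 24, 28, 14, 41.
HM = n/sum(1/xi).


Sum of reciprocals = 1/49 + 1/24 + 1/28 + 1/14 + 1/41 = 0.193608
HM = 5/0.193608 = 25.8254

HM = 25.8254


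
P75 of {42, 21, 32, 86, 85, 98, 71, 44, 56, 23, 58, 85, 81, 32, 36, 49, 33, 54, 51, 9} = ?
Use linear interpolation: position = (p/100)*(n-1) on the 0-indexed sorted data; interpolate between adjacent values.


Sorted: 9, 21, 23, 32, 32, 33, 36, 42, 44, 49, 51, 54, 56, 58, 71, 81, 85, 85, 86, 98
n = 20
Index = 75/100 * 19 = 14.2500
Lower = data[14] = 71, Upper = data[15] = 81
P75 = 71 + 0.2500*(10) = 73.5000

P75 = 73.5000


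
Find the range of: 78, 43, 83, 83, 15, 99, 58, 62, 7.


Max = 99, Min = 7
Range = 99 - 7 = 92

Range = 92


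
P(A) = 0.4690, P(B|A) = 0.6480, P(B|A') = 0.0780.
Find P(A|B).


P(B) = P(B|A)*P(A) + P(B|A')*P(A')
= 0.6480*0.4690 + 0.0780*0.5310
= 0.303912 + 0.041418 = 0.345330
P(A|B) = 0.303912/0.345330 = 0.8801

P(A|B) = 0.8801


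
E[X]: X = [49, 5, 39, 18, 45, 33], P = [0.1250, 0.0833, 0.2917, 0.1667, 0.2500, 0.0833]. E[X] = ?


E[X] = 49*0.1250 + 5*0.0833 + 39*0.2917 + 18*0.1667 + 45*0.2500 + 33*0.0833
= 6.1250 + 0.4165 + 11.3763 + 3.0006 + 11.2500 + 2.7489
= 34.9173

E[X] = 34.9173


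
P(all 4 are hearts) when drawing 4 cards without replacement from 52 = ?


P(all hearts) = (13/52) × (12/51) × (11/50) × (10/49)
= 0.0026

P = 0.0026


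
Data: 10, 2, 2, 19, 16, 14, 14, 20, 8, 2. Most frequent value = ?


Frequencies: 2:3, 8:1, 10:1, 14:2, 16:1, 19:1, 20:1
Max frequency = 3
Mode = 2

Mode = 2


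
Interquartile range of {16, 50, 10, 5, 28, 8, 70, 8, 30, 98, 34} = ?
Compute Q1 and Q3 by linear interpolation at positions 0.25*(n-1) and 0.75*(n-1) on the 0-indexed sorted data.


Sorted: 5, 8, 8, 10, 16, 28, 30, 34, 50, 70, 98
Q1 (25th %ile) = 9.0000
Q3 (75th %ile) = 42.0000
IQR = 42.0000 - 9.0000 = 33.0000

IQR = 33.0000


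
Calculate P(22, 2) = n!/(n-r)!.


P(22,2) = 22!/20!
= 1124000727777607680000/2432902008176640000
= 462

P(22,2) = 462


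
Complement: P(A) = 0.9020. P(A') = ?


P(not A) = 1 - 0.9020 = 0.0980

P(not A) = 0.0980


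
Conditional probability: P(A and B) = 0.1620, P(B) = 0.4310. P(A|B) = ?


P(A|B) = 0.1620/0.4310 = 0.3759

P(A|B) = 0.3759


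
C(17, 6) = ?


C(17,6) = 17!/(6! × 11!)
= 355687428096000/(720 × 39916800)
= 12376

C(17,6) = 12376


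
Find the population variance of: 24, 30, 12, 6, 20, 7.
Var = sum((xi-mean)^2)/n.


Mean = 16.5000
Squared deviations: 56.2500, 182.2500, 20.2500, 110.2500, 12.2500, 90.2500
Sum = 471.5000
Variance = 471.5000/6 = 78.5833

Variance = 78.5833


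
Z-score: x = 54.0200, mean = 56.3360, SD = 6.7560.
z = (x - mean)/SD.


z = (54.0200 - 56.3360)/6.7560
= -2.3160/6.7560
= -0.3428

z = -0.3428


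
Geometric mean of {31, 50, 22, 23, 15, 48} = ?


Product = 31 × 50 × 22 × 23 × 15 × 48 = 564696000
GM = 564696000^(1/6) = 28.7499

GM = 28.7499


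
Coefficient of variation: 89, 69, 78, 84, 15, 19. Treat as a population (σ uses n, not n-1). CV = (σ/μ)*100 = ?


Mean = 59.0000
SD = 30.3370
CV = (30.3370/59.0000)*100 = 51.4186%

CV = 51.4186%


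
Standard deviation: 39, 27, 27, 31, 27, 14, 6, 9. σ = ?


Mean = 22.5000
Variance = 116.5000
SD = sqrt(116.5000) = 10.7935

SD = 10.7935


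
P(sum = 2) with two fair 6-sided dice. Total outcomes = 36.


Total outcomes = 6×6 = 36
Favorable (sum = 2): 1
P = 1/36 = 0.0278

P = 0.0278


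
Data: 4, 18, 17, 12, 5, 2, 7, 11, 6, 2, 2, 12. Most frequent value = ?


Frequencies: 2:3, 4:1, 5:1, 6:1, 7:1, 11:1, 12:2, 17:1, 18:1
Max frequency = 3
Mode = 2

Mode = 2


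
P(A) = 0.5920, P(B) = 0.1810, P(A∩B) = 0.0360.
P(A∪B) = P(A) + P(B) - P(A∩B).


P(A∪B) = 0.5920 + 0.1810 - 0.0360
= 0.7730 - 0.0360
= 0.7370

P(A∪B) = 0.7370


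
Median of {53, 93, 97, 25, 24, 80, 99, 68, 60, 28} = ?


Sorted: 24, 25, 28, 53, 60, 68, 80, 93, 97, 99
n = 10 (even)
Middle values: 60 and 68
Median = (60+68)/2 = 64.0000

Median = 64.0000


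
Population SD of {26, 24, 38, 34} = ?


Mean = 30.5000
Variance = 32.7500
SD = sqrt(32.7500) = 5.7228

SD = 5.7228


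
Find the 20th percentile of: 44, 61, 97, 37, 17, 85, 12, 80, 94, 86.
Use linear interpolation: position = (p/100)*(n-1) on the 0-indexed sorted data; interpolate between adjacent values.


Sorted: 12, 17, 37, 44, 61, 80, 85, 86, 94, 97
n = 10
Index = 20/100 * 9 = 1.8000
Lower = data[1] = 17, Upper = data[2] = 37
P20 = 17 + 0.8000*(20) = 33.0000

P20 = 33.0000


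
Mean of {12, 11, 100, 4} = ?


Sum = 12 + 11 + 100 + 4 = 127
n = 4
Mean = 127/4 = 31.7500

Mean = 31.7500


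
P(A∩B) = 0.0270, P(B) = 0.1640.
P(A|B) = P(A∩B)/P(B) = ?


P(A|B) = 0.0270/0.1640 = 0.1646

P(A|B) = 0.1646


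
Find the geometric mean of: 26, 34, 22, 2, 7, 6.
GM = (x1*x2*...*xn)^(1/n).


Product = 26 × 34 × 22 × 2 × 7 × 6 = 1633632
GM = 1633632^(1/6) = 10.8524

GM = 10.8524


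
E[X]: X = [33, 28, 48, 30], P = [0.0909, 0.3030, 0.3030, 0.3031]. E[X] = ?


E[X] = 33*0.0909 + 28*0.3030 + 48*0.3030 + 30*0.3031
= 2.9997 + 8.4840 + 14.5440 + 9.0930
= 35.1207

E[X] = 35.1207


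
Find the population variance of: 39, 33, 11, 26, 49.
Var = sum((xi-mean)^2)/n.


Mean = 31.6000
Squared deviations: 54.7600, 1.9600, 424.3600, 31.3600, 302.7600
Sum = 815.2000
Variance = 815.2000/5 = 163.0400

Variance = 163.0400


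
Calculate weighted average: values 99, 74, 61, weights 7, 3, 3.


Numerator = 99*7 + 74*3 + 61*3 = 1098
Denominator = 7 + 3 + 3 = 13
WM = 1098/13 = 84.4615

WM = 84.4615


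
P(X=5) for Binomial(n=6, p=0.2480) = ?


C(6,5) = 6
p^5 = 0.000938
(1-p)^1 = 0.752000
P = 6 * 0.000938 * 0.752000 = 0.0042

P(X=5) = 0.0042


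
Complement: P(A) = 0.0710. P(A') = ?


P(not A) = 1 - 0.0710 = 0.9290

P(not A) = 0.9290


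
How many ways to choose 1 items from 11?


C(11,1) = 11!/(1! × 10!)
= 39916800/(1 × 3628800)
= 11

C(11,1) = 11


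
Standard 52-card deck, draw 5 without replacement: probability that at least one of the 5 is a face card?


P(at least one) = 1 - P(none)
P(none) = (40/52) × (39/51) × (38/50) × (37/49) × (36/48) = 0.253181
P(at least one) = 1 - 0.253181 = 0.7468

P = 0.7468


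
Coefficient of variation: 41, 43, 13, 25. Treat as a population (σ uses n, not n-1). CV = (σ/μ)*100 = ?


Mean = 30.5000
SD = 12.2780
CV = (12.2780/30.5000)*100 = 40.2558%

CV = 40.2558%


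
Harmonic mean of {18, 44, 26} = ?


Sum of reciprocals = 1/18 + 1/44 + 1/26 = 0.116744
HM = 3/0.116744 = 25.6972

HM = 25.6972


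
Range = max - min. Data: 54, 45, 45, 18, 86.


Max = 86, Min = 18
Range = 86 - 18 = 68

Range = 68


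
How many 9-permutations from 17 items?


P(17,9) = 17!/8!
= 355687428096000/40320
= 8821612800

P(17,9) = 8821612800


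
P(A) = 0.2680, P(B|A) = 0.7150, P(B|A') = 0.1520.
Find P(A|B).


P(B) = P(B|A)*P(A) + P(B|A')*P(A')
= 0.7150*0.2680 + 0.1520*0.7320
= 0.191620 + 0.111264 = 0.302884
P(A|B) = 0.191620/0.302884 = 0.6327

P(A|B) = 0.6327


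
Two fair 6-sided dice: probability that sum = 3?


Total outcomes = 6×6 = 36
Favorable (sum = 3): 2
P = 2/36 = 0.0556

P = 0.0556


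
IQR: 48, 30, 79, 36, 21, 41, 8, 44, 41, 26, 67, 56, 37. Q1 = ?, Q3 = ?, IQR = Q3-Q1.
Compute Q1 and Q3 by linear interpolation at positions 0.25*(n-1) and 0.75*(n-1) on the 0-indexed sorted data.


Sorted: 8, 21, 26, 30, 36, 37, 41, 41, 44, 48, 56, 67, 79
Q1 (25th %ile) = 30.0000
Q3 (75th %ile) = 48.0000
IQR = 48.0000 - 30.0000 = 18.0000

IQR = 18.0000


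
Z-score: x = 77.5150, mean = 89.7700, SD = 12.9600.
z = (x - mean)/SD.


z = (77.5150 - 89.7700)/12.9600
= -12.2550/12.9600
= -0.9456

z = -0.9456


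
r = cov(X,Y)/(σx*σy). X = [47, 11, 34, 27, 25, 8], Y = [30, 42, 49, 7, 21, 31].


Mean X = 25.3333, Mean Y = 30.0000
SD X = 13.249738, SD Y = 13.638182
Cov = -10.000000
r = -10.000000/(13.249738*13.638182) = -0.0553

r = -0.0553


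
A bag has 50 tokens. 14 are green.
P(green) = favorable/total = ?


P = 14/50 = 0.2800

P = 0.2800


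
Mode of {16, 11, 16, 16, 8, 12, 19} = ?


Frequencies: 8:1, 11:1, 12:1, 16:3, 19:1
Max frequency = 3
Mode = 16

Mode = 16


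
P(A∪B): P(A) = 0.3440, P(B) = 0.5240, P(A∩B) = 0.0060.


P(A∪B) = 0.3440 + 0.5240 - 0.0060
= 0.8680 - 0.0060
= 0.8620

P(A∪B) = 0.8620


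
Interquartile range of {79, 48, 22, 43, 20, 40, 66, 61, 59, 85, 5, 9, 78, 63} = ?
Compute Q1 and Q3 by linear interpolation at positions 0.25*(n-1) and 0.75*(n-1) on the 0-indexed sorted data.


Sorted: 5, 9, 20, 22, 40, 43, 48, 59, 61, 63, 66, 78, 79, 85
Q1 (25th %ile) = 26.5000
Q3 (75th %ile) = 65.2500
IQR = 65.2500 - 26.5000 = 38.7500

IQR = 38.7500


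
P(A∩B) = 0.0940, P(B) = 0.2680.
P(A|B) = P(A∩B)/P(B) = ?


P(A|B) = 0.0940/0.2680 = 0.3507

P(A|B) = 0.3507


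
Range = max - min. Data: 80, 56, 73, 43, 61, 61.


Max = 80, Min = 43
Range = 80 - 43 = 37

Range = 37


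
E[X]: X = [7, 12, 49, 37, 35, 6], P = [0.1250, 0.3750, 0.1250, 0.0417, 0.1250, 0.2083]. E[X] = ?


E[X] = 7*0.1250 + 12*0.3750 + 49*0.1250 + 37*0.0417 + 35*0.1250 + 6*0.2083
= 0.8750 + 4.5000 + 6.1250 + 1.5429 + 4.3750 + 1.2498
= 18.6677

E[X] = 18.6677


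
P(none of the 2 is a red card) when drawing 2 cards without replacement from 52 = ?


P(no red cards) = (26/52) × (25/51)
= 0.2451

P = 0.2451


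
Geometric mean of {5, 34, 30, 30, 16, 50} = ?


Product = 5 × 34 × 30 × 30 × 16 × 50 = 122400000
GM = 122400000^(1/6) = 22.2825

GM = 22.2825


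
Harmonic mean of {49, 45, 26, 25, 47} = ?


Sum of reciprocals = 1/49 + 1/45 + 1/26 + 1/25 + 1/47 = 0.142369
HM = 5/0.142369 = 35.1201

HM = 35.1201


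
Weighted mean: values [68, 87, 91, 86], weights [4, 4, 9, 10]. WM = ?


Numerator = 68*4 + 87*4 + 91*9 + 86*10 = 2299
Denominator = 4 + 4 + 9 + 10 = 27
WM = 2299/27 = 85.1481

WM = 85.1481


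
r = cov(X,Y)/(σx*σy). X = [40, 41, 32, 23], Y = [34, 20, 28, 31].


Mean X = 34.0000, Mean Y = 28.2500
SD X = 7.245688, SD Y = 5.214163
Cov = -13.250000
r = -13.250000/(7.245688*5.214163) = -0.3507

r = -0.3507


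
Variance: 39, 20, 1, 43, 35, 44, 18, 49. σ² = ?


Mean = 31.1250
Squared deviations: 62.0156, 123.7656, 907.5156, 141.0156, 15.0156, 165.7656, 172.2656, 319.5156
Sum = 1906.8750
Variance = 1906.8750/8 = 238.3594

Variance = 238.3594


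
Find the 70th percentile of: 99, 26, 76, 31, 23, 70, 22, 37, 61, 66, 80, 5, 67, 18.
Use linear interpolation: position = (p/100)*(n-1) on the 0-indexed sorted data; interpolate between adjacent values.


Sorted: 5, 18, 22, 23, 26, 31, 37, 61, 66, 67, 70, 76, 80, 99
n = 14
Index = 70/100 * 13 = 9.1000
Lower = data[9] = 67, Upper = data[10] = 70
P70 = 67 + 0.1000*(3) = 67.3000

P70 = 67.3000


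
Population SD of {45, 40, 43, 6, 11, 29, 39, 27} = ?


Mean = 30.0000
Variance = 190.2500
SD = sqrt(190.2500) = 13.7931

SD = 13.7931


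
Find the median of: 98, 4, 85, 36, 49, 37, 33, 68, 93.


Sorted: 4, 33, 36, 37, 49, 68, 85, 93, 98
n = 9 (odd)
Middle value = 49

Median = 49


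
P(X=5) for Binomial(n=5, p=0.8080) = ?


C(5,5) = 1
p^5 = 0.344395
(1-p)^0 = 1.000000
P = 1 * 0.344395 * 1.000000 = 0.3444

P(X=5) = 0.3444


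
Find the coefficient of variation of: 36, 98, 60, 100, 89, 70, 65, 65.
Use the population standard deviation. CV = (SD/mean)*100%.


Mean = 72.8750
SD = 20.2635
CV = (20.2635/72.8750)*100 = 27.8058%

CV = 27.8058%


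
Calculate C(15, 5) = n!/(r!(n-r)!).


C(15,5) = 15!/(5! × 10!)
= 1307674368000/(120 × 3628800)
= 3003

C(15,5) = 3003


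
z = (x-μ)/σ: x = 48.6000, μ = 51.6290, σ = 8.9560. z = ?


z = (48.6000 - 51.6290)/8.9560
= -3.0290/8.9560
= -0.3382

z = -0.3382


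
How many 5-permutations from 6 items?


P(6,5) = 6!/1!
= 720/1
= 720

P(6,5) = 720


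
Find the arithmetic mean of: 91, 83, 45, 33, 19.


Sum = 91 + 83 + 45 + 33 + 19 = 271
n = 5
Mean = 271/5 = 54.2000

Mean = 54.2000


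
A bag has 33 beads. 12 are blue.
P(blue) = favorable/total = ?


P = 12/33 = 0.3636

P = 0.3636


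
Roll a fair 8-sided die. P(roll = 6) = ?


Favorable outcomes (roll = 6): 1
Total outcomes = 8
P = 1/8 = 0.1250

P = 0.1250


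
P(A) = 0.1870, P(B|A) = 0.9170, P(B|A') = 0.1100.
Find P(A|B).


P(B) = P(B|A)*P(A) + P(B|A')*P(A')
= 0.9170*0.1870 + 0.1100*0.8130
= 0.171479 + 0.089430 = 0.260909
P(A|B) = 0.171479/0.260909 = 0.6572

P(A|B) = 0.6572


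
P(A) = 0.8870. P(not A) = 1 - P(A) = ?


P(not A) = 1 - 0.8870 = 0.1130

P(not A) = 0.1130


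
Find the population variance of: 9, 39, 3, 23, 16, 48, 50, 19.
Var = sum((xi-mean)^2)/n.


Mean = 25.8750
Squared deviations: 284.7656, 172.2656, 523.2656, 8.2656, 97.5156, 489.5156, 582.0156, 47.2656
Sum = 2204.8750
Variance = 2204.8750/8 = 275.6094

Variance = 275.6094


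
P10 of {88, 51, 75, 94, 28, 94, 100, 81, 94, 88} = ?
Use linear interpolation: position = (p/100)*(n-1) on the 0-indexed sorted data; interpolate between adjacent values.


Sorted: 28, 51, 75, 81, 88, 88, 94, 94, 94, 100
n = 10
Index = 10/100 * 9 = 0.9000
Lower = data[0] = 28, Upper = data[1] = 51
P10 = 28 + 0.9000*(23) = 48.7000

P10 = 48.7000


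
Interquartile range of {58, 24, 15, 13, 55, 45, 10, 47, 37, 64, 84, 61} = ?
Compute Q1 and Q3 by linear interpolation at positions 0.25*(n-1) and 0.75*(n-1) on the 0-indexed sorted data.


Sorted: 10, 13, 15, 24, 37, 45, 47, 55, 58, 61, 64, 84
Q1 (25th %ile) = 21.7500
Q3 (75th %ile) = 58.7500
IQR = 58.7500 - 21.7500 = 37.0000

IQR = 37.0000
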